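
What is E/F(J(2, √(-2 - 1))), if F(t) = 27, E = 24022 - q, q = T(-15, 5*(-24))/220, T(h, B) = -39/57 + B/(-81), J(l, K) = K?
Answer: 2711122511/3047220 ≈ 889.70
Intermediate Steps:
T(h, B) = -13/19 - B/81 (T(h, B) = -39*1/57 + B*(-1/81) = -13/19 - B/81)
q = 409/112860 (q = (-13/19 - 5*(-24)/81)/220 = (-13/19 - 1/81*(-120))*(1/220) = (-13/19 + 40/27)*(1/220) = (409/513)*(1/220) = 409/112860 ≈ 0.0036240)
E = 2711122511/112860 (E = 24022 - 1*409/112860 = 24022 - 409/112860 = 2711122511/112860 ≈ 24022.)
E/F(J(2, √(-2 - 1))) = (2711122511/112860)/27 = (2711122511/112860)*(1/27) = 2711122511/3047220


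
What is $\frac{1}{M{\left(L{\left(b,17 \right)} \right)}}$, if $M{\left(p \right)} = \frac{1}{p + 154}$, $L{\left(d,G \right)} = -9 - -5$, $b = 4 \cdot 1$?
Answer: $150$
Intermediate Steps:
$b = 4$
$L{\left(d,G \right)} = -4$ ($L{\left(d,G \right)} = -9 + 5 = -4$)
$M{\left(p \right)} = \frac{1}{154 + p}$
$\frac{1}{M{\left(L{\left(b,17 \right)} \right)}} = \frac{1}{\frac{1}{154 - 4}} = \frac{1}{\frac{1}{150}} = 150$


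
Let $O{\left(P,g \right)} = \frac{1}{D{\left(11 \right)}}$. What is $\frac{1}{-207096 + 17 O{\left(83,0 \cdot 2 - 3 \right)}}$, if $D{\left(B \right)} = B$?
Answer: $- \frac{11}{2278039} \approx -4.8287 \cdot 10^{-6}$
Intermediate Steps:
$O{\left(P,g \right)} = \frac{1}{11}$
$\frac{1}{-207096 + 17 O{\left(83,0 \cdot 2 - 3 \right)}} = \frac{1}{-207096 + 17 \cdot \frac{1}{11}} = \frac{1}{-207096 + \frac{17}{11}} = \frac{1}{- \frac{2278039}{11}} = - \frac{11}{2278039}$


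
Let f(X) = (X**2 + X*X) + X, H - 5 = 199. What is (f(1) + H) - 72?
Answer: 135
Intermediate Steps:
H = 204 (H = 5 + 199 = 204)
f(X) = X + 2*X**2 (f(X) = (X**2 + X**2) + X = 2*X**2 + X = X + 2*X**2)
(f(1) + H) - 72 = (1*(1 + 2*1) + 204) - 72 = (1*(1 + 2) + 204) - 72 = (1*3 + 204) - 72 = (3 + 204) - 72 = 207 - 72 = 135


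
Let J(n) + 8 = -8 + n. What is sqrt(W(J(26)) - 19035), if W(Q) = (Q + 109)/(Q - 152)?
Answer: I*sqrt(383838638)/142 ≈ 137.97*I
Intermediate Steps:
J(n) = -16 + n (J(n) = -8 + (-8 + n) = -16 + n)
W(Q) = (109 + Q)/(-152 + Q)
sqrt(W(J(26)) - 19035) = sqrt((109 + (-16 + 26))/(-152 + (-16 + 26)) - 19035) = sqrt((109 + 10)/(-152 + 10) - 19035) = sqrt(119/(-142) - 19035) = sqrt(-1/142*119 - 19035) = sqrt(-119/142 - 19035) = sqrt(-2703089/142) = I*sqrt(383838638)/142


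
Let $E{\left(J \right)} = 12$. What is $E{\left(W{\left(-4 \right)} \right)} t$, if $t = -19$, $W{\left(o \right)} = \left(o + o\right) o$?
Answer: $-228$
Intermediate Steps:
$W{\left(o \right)} = 2 o^{2}$ ($W{\left(o \right)} = 2 o o = 2 o^{2}$)
$E{\left(W{\left(-4 \right)} \right)} t = 12 \left(-19\right) = -228$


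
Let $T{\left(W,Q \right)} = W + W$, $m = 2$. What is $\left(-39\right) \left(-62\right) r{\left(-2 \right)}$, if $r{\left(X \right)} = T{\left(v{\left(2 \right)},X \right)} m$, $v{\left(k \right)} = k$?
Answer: $19344$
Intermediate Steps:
$T{\left(W,Q \right)} = 2 W$
$r{\left(X \right)} = 8$ ($r{\left(X \right)} = 2 \cdot 2 \cdot 2 = 4 \cdot 2 = 8$)
$\left(-39\right) \left(-62\right) r{\left(-2 \right)} = \left(-39\right) \left(-62\right) 8 = 2418 \cdot 8 = 19344$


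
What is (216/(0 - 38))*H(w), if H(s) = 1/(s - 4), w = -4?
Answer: 27/38 ≈ 0.71053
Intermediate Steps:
H(s) = 1/(-4 + s)
(216/(0 - 38))*H(w) = (216/(0 - 38))/(-4 - 4) = (216/(-38))/(-8) = (216*(-1/38))*(-⅛) = -108/19*(-⅛) = 27/38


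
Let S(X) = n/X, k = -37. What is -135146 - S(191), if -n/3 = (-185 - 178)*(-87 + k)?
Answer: -25677850/191 ≈ -1.3444e+5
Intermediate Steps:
n = -135036 (n = -3*(-185 - 178)*(-87 - 37) = -(-1089)*(-124) = -3*45012 = -135036)
S(X) = -135036/X
-135146 - S(191) = -135146 - (-135036)/191 = -135146 - 1*(-135036/191) = -135146 + 135036/191 = -25677850/191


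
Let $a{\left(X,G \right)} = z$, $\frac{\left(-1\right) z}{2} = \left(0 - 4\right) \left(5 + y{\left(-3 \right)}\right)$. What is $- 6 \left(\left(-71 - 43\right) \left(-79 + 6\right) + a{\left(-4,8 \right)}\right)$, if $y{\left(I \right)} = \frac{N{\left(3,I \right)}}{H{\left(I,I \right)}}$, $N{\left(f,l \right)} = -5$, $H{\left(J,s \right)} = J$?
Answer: $-50252$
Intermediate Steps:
$y{\left(I \right)} = - \frac{5}{I}$
$z = \frac{160}{3}$ ($z = - 2 \left(0 - 4\right) \left(5 - \frac{5}{-3}\right) = - 2 \left(- 4 \left(5 - - \frac{5}{3}\right)\right) = - 2 \left(- 4 \left(5 + \frac{5}{3}\right)\right) = - 2 \left(\left(-4\right) \frac{20}{3}\right) = \left(-2\right) \left(- \frac{80}{3}\right) = \frac{160}{3} \approx 53.333$)
$a{\left(X,G \right)} = \frac{160}{3}$
$- 6 \left(\left(-71 - 43\right) \left(-79 + 6\right) + a{\left(-4,8 \right)}\right) = - 6 \left(\left(-71 - 43\right) \left(-79 + 6\right) + \frac{160}{3}\right) = - 6 \left(\left(-114\right) \left(-73\right) + \frac{160}{3}\right) = - 6 \left(8322 + \frac{160}{3}\right) = \left(-6\right) \frac{25126}{3} = -50252$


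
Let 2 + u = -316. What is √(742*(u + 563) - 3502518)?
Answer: 2*I*√830182 ≈ 1822.3*I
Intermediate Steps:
u = -318 (u = -2 - 316 = -318)
√(742*(u + 563) - 3502518) = √(742*(-318 + 563) - 3502518) = √(742*245 - 3502518) = √(181790 - 3502518) = √(-3320728) = 2*I*√830182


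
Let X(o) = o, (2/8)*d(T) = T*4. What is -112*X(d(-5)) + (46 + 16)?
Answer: 9022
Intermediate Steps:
d(T) = 16*T (d(T) = 4*(T*4) = 4*(4*T) = 16*T)
-112*X(d(-5)) + (46 + 16) = -1792*(-5) + (46 + 16) = -112*(-80) + 62 = 8960 + 62 = 9022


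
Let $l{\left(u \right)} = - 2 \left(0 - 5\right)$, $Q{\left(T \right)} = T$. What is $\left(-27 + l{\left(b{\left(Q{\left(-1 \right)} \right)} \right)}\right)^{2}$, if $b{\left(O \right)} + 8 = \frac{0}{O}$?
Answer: $289$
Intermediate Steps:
$b{\left(O \right)} = -8$ ($b{\left(O \right)} = -8 + \frac{0}{O} = -8 + 0 = -8$)
$l{\left(u \right)} = 10$ ($l{\left(u \right)} = \left(-2\right) \left(-5\right) = 10$)
$\left(-27 + l{\left(b{\left(Q{\left(-1 \right)} \right)} \right)}\right)^{2} = \left(-27 + 10\right)^{2} = \left(-17\right)^{2} = 289$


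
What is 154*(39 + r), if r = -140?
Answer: -15554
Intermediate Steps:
154*(39 + r) = 154*(39 - 140) = 154*(-101) = -15554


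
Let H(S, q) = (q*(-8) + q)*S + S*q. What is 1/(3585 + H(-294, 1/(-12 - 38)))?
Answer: 25/88743 ≈ 0.00028171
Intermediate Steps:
H(S, q) = -6*S*q (H(S, q) = (-8*q + q)*S + S*q = (-7*q)*S + S*q = -7*S*q + S*q = -6*S*q)
1/(3585 + H(-294, 1/(-12 - 38))) = 1/(3585 - 6*(-294)/(-12 - 38)) = 1/(3585 - 6*(-294)/(-50)) = 1/(3585 - 6*(-294)*(-1/50)) = 1/(3585 - 882/25) = 1/(88743/25) = 25/88743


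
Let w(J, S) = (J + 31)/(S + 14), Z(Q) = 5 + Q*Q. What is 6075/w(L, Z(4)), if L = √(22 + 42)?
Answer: 70875/13 ≈ 5451.9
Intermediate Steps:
L = 8 (L = √64 = 8)
Z(Q) = 5 + Q²
w(J, S) = (31 + J)/(14 + S)
6075/w(L, Z(4)) = 6075/(((31 + 8)/(14 + (5 + 4²)))) = 6075/((39/(14 + (5 + 16)))) = 6075/((39/(14 + 21))) = 6075/((39/35)) = 6075/(((1/35)*39)) = 6075/(39/35) = 6075*(35/39) = 70875/13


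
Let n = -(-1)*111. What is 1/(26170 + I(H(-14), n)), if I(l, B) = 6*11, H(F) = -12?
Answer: 1/26236 ≈ 3.8116e-5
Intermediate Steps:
n = 111 (n = -1*(-111) = 111)
I(l, B) = 66
1/(26170 + I(H(-14), n)) = 1/(26170 + 66) = 1/26236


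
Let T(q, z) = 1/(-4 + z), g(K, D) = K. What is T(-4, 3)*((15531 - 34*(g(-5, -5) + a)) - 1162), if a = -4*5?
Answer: -15219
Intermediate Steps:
a = -20
T(-4, 3)*((15531 - 34*(g(-5, -5) + a)) - 1162) = ((15531 - 34*(-5 - 20)) - 1162)/(-4 + 3) = ((15531 - 34*(-25)) - 1162)/(-1) = -((15531 + 850) - 1162) = -(16381 - 1162) = -1*15219 = -15219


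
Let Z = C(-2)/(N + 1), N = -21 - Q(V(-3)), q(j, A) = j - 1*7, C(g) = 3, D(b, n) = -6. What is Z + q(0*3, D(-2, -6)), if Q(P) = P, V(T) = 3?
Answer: -164/23 ≈ -7.1304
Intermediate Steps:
q(j, A) = -7 + j (q(j, A) = j - 7 = -7 + j)
N = -24 (N = -21 - 1*3 = -21 - 3 = -24)
Z = -3/23 (Z = 3/(-24 + 1) = 3/(-23) = 3*(-1/23) = -3/23 ≈ -0.13043)
Z + q(0*3, D(-2, -6)) = -3/23 + (-7 + 0*3) = -3/23 + (-7 + 0) = -3/23 - 7 = -164/23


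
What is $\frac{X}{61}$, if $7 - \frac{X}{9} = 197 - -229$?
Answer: $- \frac{3771}{61} \approx -61.82$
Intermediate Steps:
$X = -3771$ ($X = 63 - 9 \left(197 - -229\right) = 63 - 9 \left(197 + 229\right) = 63 - 3834 = -3771$)
$\frac{X}{61} = \frac{1}{61} \left(-3771\right) = - \frac{3771}{61}$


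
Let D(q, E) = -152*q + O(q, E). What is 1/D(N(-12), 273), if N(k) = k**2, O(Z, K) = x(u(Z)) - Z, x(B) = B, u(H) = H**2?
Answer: -1/1296 ≈ -0.00077160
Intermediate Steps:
O(Z, K) = Z**2 - Z
D(q, E) = -152*q + q*(-1 + q)
1/D(N(-12), 273) = 1/((-12)**2*(-153 + (-12)**2)) = 1/(144*(-153 + 144)) = 1/(144*(-9)) = 1/(-1296) = -1/1296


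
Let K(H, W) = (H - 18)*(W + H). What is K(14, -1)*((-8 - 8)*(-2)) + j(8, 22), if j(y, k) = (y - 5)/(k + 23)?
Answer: -24959/15 ≈ -1663.9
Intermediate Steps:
j(y, k) = (-5 + y)/(23 + k)
K(H, W) = (-18 + H)*(H + W)
K(14, -1)*((-8 - 8)*(-2)) + j(8, 22) = (14² - 18*14 - 18*(-1) + 14*(-1))*((-8 - 8)*(-2)) + (-5 + 8)/(23 + 22) = (196 - 252 + 18 - 14)*(-16*(-2)) + 3/45 = -52*32 + (1/45)*3 = -1664 + 1/15 = -24959/15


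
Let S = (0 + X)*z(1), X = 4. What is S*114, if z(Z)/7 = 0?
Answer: 0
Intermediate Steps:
z(Z) = 0 (z(Z) = 7*0 = 0)
S = 0 (S = (0 + 4)*0 = 4*0 = 0)
S*114 = 0*114 = 0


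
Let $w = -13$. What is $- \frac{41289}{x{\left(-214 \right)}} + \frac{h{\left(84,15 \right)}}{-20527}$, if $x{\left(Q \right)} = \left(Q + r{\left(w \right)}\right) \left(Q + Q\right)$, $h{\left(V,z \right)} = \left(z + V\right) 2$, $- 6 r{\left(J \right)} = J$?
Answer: $- \frac{2596472721}{5583220838} \approx -0.46505$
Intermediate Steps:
$r{\left(J \right)} = - \frac{J}{6}$
$h{\left(V,z \right)} = 2 V + 2 z$ ($h{\left(V,z \right)} = \left(V + z\right) 2 = 2 V + 2 z$)
$x{\left(Q \right)} = 2 Q \left(\frac{13}{6} + Q\right)$ ($x{\left(Q \right)} = \left(Q - - \frac{13}{6}\right) \left(Q + Q\right) = \left(Q + \frac{13}{6}\right) 2 Q = \left(\frac{13}{6} + Q\right) 2 Q = 2 Q \left(\frac{13}{6} + Q\right)$)
$- \frac{41289}{x{\left(-214 \right)}} + \frac{h{\left(84,15 \right)}}{-20527} = - \frac{41289}{\frac{1}{3} \left(-214\right) \left(13 + 6 \left(-214\right)\right)} + \frac{2 \cdot 84 + 2 \cdot 15}{-20527} = - \frac{41289}{\frac{1}{3} \left(-214\right) \left(13 - 1284\right)} + \left(168 + 30\right) \left(- \frac{1}{20527}\right) = - \frac{41289}{\frac{1}{3} \left(-214\right) \left(-1271\right)} + 198 \left(- \frac{1}{20527}\right) = - \frac{41289}{\frac{271994}{3}} - \frac{198}{20527} = \left(-41289\right) \frac{3}{271994} - \frac{198}{20527} = - \frac{123867}{271994} - \frac{198}{20527} = - \frac{2596472721}{5583220838}$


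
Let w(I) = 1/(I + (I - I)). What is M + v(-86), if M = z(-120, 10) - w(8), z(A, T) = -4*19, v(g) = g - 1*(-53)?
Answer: -873/8 ≈ -109.13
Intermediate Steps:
v(g) = 53 + g (v(g) = g + 53 = 53 + g)
w(I) = 1/I (w(I) = 1/(I + 0) = 1/I)
z(A, T) = -76
M = -609/8 (M = -76 - 1/8 = -76 - 1*⅛ = -76 - ⅛ = -609/8 ≈ -76.125)
M + v(-86) = -609/8 + (53 - 86) = -609/8 - 33 = -873/8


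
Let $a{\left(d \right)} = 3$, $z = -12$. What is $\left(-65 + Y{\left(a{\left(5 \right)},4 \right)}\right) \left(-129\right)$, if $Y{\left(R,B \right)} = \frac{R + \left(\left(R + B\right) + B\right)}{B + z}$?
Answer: $\frac{34443}{4} \approx 8610.8$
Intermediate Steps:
$Y{\left(R,B \right)} = \frac{2 B + 2 R}{-12 + B}$ ($Y{\left(R,B \right)} = \frac{R + \left(\left(R + B\right) + B\right)}{B - 12} = \frac{R + \left(\left(B + R\right) + B\right)}{-12 + B} = \frac{R + \left(R + 2 B\right)}{-12 + B} = \frac{2 B + 2 R}{-12 + B}$)
$\left(-65 + Y{\left(a{\left(5 \right)},4 \right)}\right) \left(-129\right) = \left(-65 + \frac{2 \left(4 + 3\right)}{-12 + 4}\right) \left(-129\right) = \left(-65 + 2 \frac{1}{-8} \cdot 7\right) \left(-129\right) = \left(-65 + 2 \left(- \frac{1}{8}\right) 7\right) \left(-129\right) = \left(-65 - \frac{7}{4}\right) \left(-129\right) = \left(- \frac{267}{4}\right) \left(-129\right) = \frac{34443}{4}$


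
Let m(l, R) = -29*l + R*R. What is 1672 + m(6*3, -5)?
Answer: 1175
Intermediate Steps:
m(l, R) = R² - 29*l (m(l, R) = -29*l + R² = R² - 29*l)
1672 + m(6*3, -5) = 1672 + ((-5)² - 174*3) = 1672 + (25 - 29*18) = 1672 + (25 - 522) = 1672 - 497 = 1175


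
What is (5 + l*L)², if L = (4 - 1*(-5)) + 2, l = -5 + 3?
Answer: 289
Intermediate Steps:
l = -2
L = 11 (L = (4 + 5) + 2 = 9 + 2 = 11)
(5 + l*L)² = (5 - 2*11)² = (5 - 22)² = (-17)² = 289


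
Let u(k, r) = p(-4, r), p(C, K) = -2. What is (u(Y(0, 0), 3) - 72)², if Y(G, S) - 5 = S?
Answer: 5476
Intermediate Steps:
Y(G, S) = 5 + S
u(k, r) = -2
(u(Y(0, 0), 3) - 72)² = (-2 - 72)² = (-74)² = 5476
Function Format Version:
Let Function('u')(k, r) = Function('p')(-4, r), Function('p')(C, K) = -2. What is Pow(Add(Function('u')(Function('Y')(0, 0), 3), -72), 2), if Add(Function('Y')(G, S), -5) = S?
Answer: 5476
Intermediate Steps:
Function('Y')(G, S) = Add(5, S)
Function('u')(k, r) = -2
Pow(Add(Function('u')(Function('Y')(0, 0), 3), -72), 2) = Pow(Add(-2, -72), 2) = Pow(-74, 2) = 5476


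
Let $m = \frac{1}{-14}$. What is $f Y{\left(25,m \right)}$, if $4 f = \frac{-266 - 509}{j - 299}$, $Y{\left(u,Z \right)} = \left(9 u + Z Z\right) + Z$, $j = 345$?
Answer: $- \frac{34167425}{36064} \approx -947.41$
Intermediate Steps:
$m = - \frac{1}{14} \approx -0.071429$
$Y{\left(u,Z \right)} = Z + Z^{2} + 9 u$ ($Y{\left(u,Z \right)} = \left(9 u + Z^{2}\right) + Z = \left(Z^{2} + 9 u\right) + Z = Z + Z^{2} + 9 u$)
$f = - \frac{775}{184}$ ($f = \frac{\left(-266 - 509\right) \frac{1}{345 - 299}}{4} = \frac{\left(-775\right) \frac{1}{46}}{4} = \frac{1}{4} \left(- \frac{775}{46}\right) = - \frac{775}{184} \approx -4.212$)
$f Y{\left(25,m \right)} = - \frac{775 \left(- \frac{1}{14} + \left(- \frac{1}{14}\right)^{2} + 9 \cdot 25\right)}{184} = - \frac{775 \left(- \frac{1}{14} + \frac{1}{196} + 225\right)}{184} = \left(- \frac{775}{184}\right) \frac{44087}{196} = - \frac{34167425}{36064}$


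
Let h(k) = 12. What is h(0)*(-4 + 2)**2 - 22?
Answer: 26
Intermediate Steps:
h(0)*(-4 + 2)**2 - 22 = 12*(-4 + 2)**2 - 22 = 12*(-2)**2 - 22 = 12*4 - 22 = 48 - 22 = 26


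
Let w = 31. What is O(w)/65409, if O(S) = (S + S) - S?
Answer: 31/65409 ≈ 0.00047394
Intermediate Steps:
O(S) = S (O(S) = 2*S - S = S)
O(w)/65409 = 31/65409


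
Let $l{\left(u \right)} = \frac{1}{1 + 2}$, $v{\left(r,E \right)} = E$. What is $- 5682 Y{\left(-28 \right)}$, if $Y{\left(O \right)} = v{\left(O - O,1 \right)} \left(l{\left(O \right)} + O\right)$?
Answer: $157202$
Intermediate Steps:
$l{\left(u \right)} = \frac{1}{3}$
$Y{\left(O \right)} = \frac{1}{3} + O$ ($Y{\left(O \right)} = 1 \left(\frac{1}{3} + O\right) = \frac{1}{3} + O$)
$- 5682 Y{\left(-28 \right)} = - 5682 \left(\frac{1}{3} - 28\right) = \left(-5682\right) \left(- \frac{83}{3}\right) = 157202$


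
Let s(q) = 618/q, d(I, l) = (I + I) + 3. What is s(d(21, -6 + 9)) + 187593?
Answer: 2814101/15 ≈ 1.8761e+5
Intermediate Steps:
d(I, l) = 3 + 2*I (d(I, l) = 2*I + 3 = 3 + 2*I)
s(d(21, -6 + 9)) + 187593 = 618/(3 + 2*21) + 187593 = 618/(3 + 42) + 187593 = 618/45 + 187593 = 618*(1/45) + 187593 = 206/15 + 187593 = 2814101/15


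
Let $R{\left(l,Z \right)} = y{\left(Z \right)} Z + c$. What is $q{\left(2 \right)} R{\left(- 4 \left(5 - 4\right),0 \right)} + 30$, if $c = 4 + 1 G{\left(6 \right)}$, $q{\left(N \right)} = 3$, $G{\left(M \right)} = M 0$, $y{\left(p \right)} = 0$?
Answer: $42$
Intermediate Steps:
$G{\left(M \right)} = 0$
$c = 4$ ($c = 4 + 1 \cdot 0 = 4 + 0 = 4$)
$R{\left(l,Z \right)} = 4$ ($R{\left(l,Z \right)} = 0 Z + 4 = 0 + 4 = 4$)
$q{\left(2 \right)} R{\left(- 4 \left(5 - 4\right),0 \right)} + 30 = 3 \cdot 4 + 30 = 12 + 30 = 42$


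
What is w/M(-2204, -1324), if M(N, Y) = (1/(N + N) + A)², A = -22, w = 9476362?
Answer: 184130110691968/9404538529 ≈ 19579.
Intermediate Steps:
M(N, Y) = (-22 + 1/(2*N))² (M(N, Y) = (1/(N + N) - 22)² = (1/(2*N) - 22)² = (-22 + 1/(2*N))²)
w/M(-2204, -1324) = 9476362/(((¼)*(-1 + 44*(-2204))²/(-2204)²)) = 9476362/(((¼)*(1/4857616)*(-1 - 96976)²)) = 9476362/(((¼)*(1/4857616)*(-96977)²)) = 9476362/(((¼)*(1/4857616)*9404538529)) = 9476362/(9404538529/19430464) = 9476362*(19430464/9404538529) = 184130110691968/9404538529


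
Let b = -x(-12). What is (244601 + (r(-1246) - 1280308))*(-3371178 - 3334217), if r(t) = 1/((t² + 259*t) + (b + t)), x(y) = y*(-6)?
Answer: 8531605829287718865/1228484 ≈ 6.9448e+12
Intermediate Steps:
x(y) = -6*y
b = -72 (b = -(-6)*(-12) = -1*72 = -72)
r(t) = 1/(-72 + t² + 260*t) (r(t) = 1/((t² + 259*t) + (-72 + t)) = 1/(-72 + t² + 260*t))
(244601 + (r(-1246) - 1280308))*(-3371178 - 3334217) = (244601 + (1/(-72 + (-1246)² + 260*(-1246)) - 1280308))*(-3371178 - 3334217) = (244601 + (1/(-72 + 1552516 - 323960) - 1280308))*(-6705395) = (244601 + (1/1228484 - 1280308))*(-6705395) = (244601 - 1572837893071/1228484)*(-6705395) = -1272349478187/1228484*(-6705395) = 8531605829287718865/1228484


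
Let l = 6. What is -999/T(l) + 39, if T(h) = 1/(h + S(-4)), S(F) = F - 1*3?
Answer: 1038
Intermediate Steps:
S(F) = -3 + F (S(F) = F - 3 = -3 + F)
T(h) = 1/(-7 + h) (T(h) = 1/(h + (-3 - 4)) = 1/(h - 7) = 1/(-7 + h))
-999/T(l) + 39 = -999/(1/(-7 + 6)) + 39 = -999/(1/(-1)) + 39 = -999/(-1) + 39 = -999*(-1) + 39 = -37*(-27) + 39 = 999 + 39 = 1038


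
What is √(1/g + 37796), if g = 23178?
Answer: √20304755199642/23178 ≈ 194.41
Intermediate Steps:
√(1/g + 37796) = √(1/23178 + 37796) = √(876035689/23178) = √20304755199642/23178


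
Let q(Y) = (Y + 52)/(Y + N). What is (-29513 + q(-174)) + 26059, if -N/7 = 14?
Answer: -469683/136 ≈ -3453.6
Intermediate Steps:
N = -98 (N = -7*14 = -98)
q(Y) = (52 + Y)/(-98 + Y) (q(Y) = (Y + 52)/(Y - 98) = (52 + Y)/(-98 + Y))
(-29513 + q(-174)) + 26059 = (-29513 + (52 - 174)/(-98 - 174)) + 26059 = (-29513 - 122/(-272)) + 26059 = (-29513 - 1/272*(-122)) + 26059 = (-29513 + 61/136) + 26059 = -4013707/136 + 26059 = -469683/136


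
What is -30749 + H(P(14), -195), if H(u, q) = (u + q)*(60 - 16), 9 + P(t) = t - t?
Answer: -39725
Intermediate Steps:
P(t) = -9 (P(t) = -9 + (t - t) = -9 + 0 = -9)
H(u, q) = 44*q + 44*u (H(u, q) = (q + u)*44 = 44*q + 44*u)
-30749 + H(P(14), -195) = -30749 + (44*(-195) + 44*(-9)) = -30749 + (-8580 - 396) = -30749 - 8976 = -39725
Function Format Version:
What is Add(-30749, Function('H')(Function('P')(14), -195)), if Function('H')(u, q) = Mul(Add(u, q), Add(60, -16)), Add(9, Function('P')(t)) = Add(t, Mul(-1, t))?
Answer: -39725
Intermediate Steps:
Function('P')(t) = -9 (Function('P')(t) = Add(-9, Add(t, Mul(-1, t))) = Add(-9, 0) = -9)
Function('H')(u, q) = Add(Mul(44, q), Mul(44, u)) (Function('H')(u, q) = Mul(Add(q, u), 44) = Add(Mul(44, q), Mul(44, u)))
Add(-30749, Function('H')(Function('P')(14), -195)) = Add(-30749, Add(Mul(44, -195), Mul(44, -9))) = Add(-30749, Add(-8580, -396)) = Add(-30749, -8976) = -39725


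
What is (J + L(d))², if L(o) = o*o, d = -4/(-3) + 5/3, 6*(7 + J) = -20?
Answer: 16/9 ≈ 1.7778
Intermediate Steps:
J = -31/3 (J = -7 + (⅙)*(-20) = -7 - 10/3 = -31/3 ≈ -10.333)
d = 3 (d = -4*(-⅓) + 5*(⅓) = 4/3 + 5/3 = 3)
L(o) = o²
(J + L(d))² = (-31/3 + 3²)² = (-31/3 + 9)² = (-4/3)² = 16/9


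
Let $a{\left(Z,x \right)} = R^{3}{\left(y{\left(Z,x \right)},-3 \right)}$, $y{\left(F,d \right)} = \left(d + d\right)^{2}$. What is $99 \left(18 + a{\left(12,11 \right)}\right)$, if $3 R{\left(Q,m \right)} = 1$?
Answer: $\frac{5357}{3} \approx 1785.7$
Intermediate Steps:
$y{\left(F,d \right)} = 4 d^{2}$ ($y{\left(F,d \right)} = \left(2 d\right)^{2} = 4 d^{2}$)
$R{\left(Q,m \right)} = \frac{1}{3}$ ($R{\left(Q,m \right)} = \frac{1}{3} \cdot 1 = \frac{1}{3}$)
$a{\left(Z,x \right)} = \frac{1}{27}$ ($a{\left(Z,x \right)} = \left(\frac{1}{3}\right)^{3} = \frac{1}{27}$)
$99 \left(18 + a{\left(12,11 \right)}\right) = 99 \left(18 + \frac{1}{27}\right) = 99 \cdot \frac{487}{27} = \frac{5357}{3}$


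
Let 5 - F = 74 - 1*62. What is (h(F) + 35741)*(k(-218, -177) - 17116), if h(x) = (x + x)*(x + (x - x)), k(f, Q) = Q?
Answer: -619763827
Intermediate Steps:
F = -7 (F = 5 - (74 - 1*62) = 5 - (74 - 62) = 5 - 1*12 = 5 - 12 = -7)
h(x) = 2*x² (h(x) = (2*x)*(x + 0) = (2*x)*x = 2*x²)
(h(F) + 35741)*(k(-218, -177) - 17116) = (2*(-7)² + 35741)*(-177 - 17116) = (2*49 + 35741)*(-17293) = (98 + 35741)*(-17293) = 35839*(-17293) = -619763827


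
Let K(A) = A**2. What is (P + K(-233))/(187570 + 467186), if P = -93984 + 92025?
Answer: 26165/327378 ≈ 0.079923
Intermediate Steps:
P = -1959
(P + K(-233))/(187570 + 467186) = (-1959 + (-233)**2)/(187570 + 467186) = (-1959 + 54289)/654756 = 52330*(1/654756) = 26165/327378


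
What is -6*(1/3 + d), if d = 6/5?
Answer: -46/5 ≈ -9.2000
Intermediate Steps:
d = 6/5 (d = 6*(⅕) = 6/5 ≈ 1.2000)
-6*(1/3 + d) = -6*(1/3 + 6/5) = -6*(⅓ + 6/5) = -6*23/15 = -46/5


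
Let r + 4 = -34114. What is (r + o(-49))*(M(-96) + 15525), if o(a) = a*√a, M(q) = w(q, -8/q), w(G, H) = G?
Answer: -526406622 - 5292147*I ≈ -5.2641e+8 - 5.2921e+6*I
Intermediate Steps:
r = -34118 (r = -4 - 34114 = -34118)
M(q) = q
o(a) = a^(3/2)
(r + o(-49))*(M(-96) + 15525) = (-34118 + (-49)^(3/2))*(-96 + 15525) = (-34118 - 343*I)*15429 = -526406622 - 5292147*I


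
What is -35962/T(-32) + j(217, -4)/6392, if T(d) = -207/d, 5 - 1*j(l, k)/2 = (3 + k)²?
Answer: -919476209/165393 ≈ -5559.3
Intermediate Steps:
j(l, k) = 10 - 2*(3 + k)²
-35962/T(-32) + j(217, -4)/6392 = -35962/((-207/(-32))) + (10 - 2*(3 - 4)²)/6392 = -35962/((-207*(-1/32))) + (10 - 2*(-1)²)*(1/6392) = -35962/207/32 + (10 - 2*1)*(1/6392) = -35962*32/207 + (10 - 2)*(1/6392) = -1150784/207 + 8*(1/6392) = -1150784/207 + 1/799 = -919476209/165393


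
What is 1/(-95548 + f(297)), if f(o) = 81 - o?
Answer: -1/95764 ≈ -1.0442e-5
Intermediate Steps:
1/(-95548 + f(297)) = 1/(-95548 + (81 - 1*297)) = 1/(-95548 + (81 - 297)) = 1/(-95548 - 216) = 1/(-95764) = -1/95764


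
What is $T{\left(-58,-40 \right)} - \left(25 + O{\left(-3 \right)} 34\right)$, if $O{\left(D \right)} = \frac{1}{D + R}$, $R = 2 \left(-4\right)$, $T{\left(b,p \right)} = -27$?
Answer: $- \frac{538}{11} \approx -48.909$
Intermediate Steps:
$R = -8$
$O{\left(D \right)} = \frac{1}{-8 + D}$ ($O{\left(D \right)} = \frac{1}{D - 8} = \frac{1}{-8 + D}$)
$T{\left(-58,-40 \right)} - \left(25 + O{\left(-3 \right)} 34\right) = -27 - \left(25 + \frac{1}{-8 - 3} \cdot 34\right) = -27 - \left(25 + \frac{1}{-11} \cdot 34\right) = -27 - \left(25 - \frac{34}{11}\right) = -27 - \frac{241}{11} = - \frac{538}{11}$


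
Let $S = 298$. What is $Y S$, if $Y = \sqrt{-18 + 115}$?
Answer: $298 \sqrt{97} \approx 2935.0$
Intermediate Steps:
$Y = \sqrt{97} \approx 9.8489$
$Y S = \sqrt{97} \cdot 298 = 298 \sqrt{97}$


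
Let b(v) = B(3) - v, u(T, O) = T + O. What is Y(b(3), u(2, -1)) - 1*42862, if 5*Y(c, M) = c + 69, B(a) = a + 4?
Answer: -214237/5 ≈ -42847.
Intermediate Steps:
u(T, O) = O + T
B(a) = 4 + a
b(v) = 7 - v (b(v) = (4 + 3) - v = 7 - v)
Y(c, M) = 69/5 + c/5 (Y(c, M) = (c + 69)/5 = (69 + c)/5 = 69/5 + c/5)
Y(b(3), u(2, -1)) - 1*42862 = (69/5 + (7 - 1*3)/5) - 1*42862 = (69/5 + (7 - 3)/5) - 42862 = (69/5 + (1/5)*4) - 42862 = (69/5 + 4/5) - 42862 = 73/5 - 42862 = -214237/5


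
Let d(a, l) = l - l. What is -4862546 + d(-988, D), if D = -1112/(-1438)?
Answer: -4862546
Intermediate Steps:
D = 556/719 (D = -1112*(-1/1438) = 556/719 ≈ 0.77330)
d(a, l) = 0
-4862546 + d(-988, D) = -4862546 + 0 = -4862546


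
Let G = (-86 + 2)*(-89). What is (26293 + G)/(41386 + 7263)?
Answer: 33769/48649 ≈ 0.69414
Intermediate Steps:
G = 7476 (G = -84*(-89) = 7476)
(26293 + G)/(41386 + 7263) = (26293 + 7476)/(41386 + 7263) = 33769/48649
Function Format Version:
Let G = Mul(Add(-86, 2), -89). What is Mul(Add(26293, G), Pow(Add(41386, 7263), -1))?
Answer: Rational(33769, 48649) ≈ 0.69414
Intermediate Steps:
G = 7476 (G = Mul(-84, -89) = 7476)
Mul(Add(26293, G), Pow(Add(41386, 7263), -1)) = Mul(Add(26293, 7476), Pow(Add(41386, 7263), -1)) = Mul(33769, Pow(48649, -1)) = Mul(33769, Rational(1, 48649)) = Rational(33769, 48649)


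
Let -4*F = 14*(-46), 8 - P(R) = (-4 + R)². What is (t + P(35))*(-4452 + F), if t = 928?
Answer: 107275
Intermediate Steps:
P(R) = 8 - (-4 + R)²
F = 161 (F = -7*(-46)/2 = -¼*(-644) = 161)
(t + P(35))*(-4452 + F) = (928 + (8 - (-4 + 35)²))*(-4452 + 161) = (928 + (8 - 1*31²))*(-4291) = (928 + (8 - 1*961))*(-4291) = (928 + (8 - 961))*(-4291) = (928 - 953)*(-4291) = -25*(-4291) = 107275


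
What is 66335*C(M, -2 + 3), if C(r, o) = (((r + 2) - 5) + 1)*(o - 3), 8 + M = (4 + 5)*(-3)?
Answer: 4908790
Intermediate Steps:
M = -35 (M = -8 + (4 + 5)*(-3) = -8 + 9*(-3) = -8 - 27 = -35)
C(r, o) = (-3 + o)*(-2 + r) (C(r, o) = (((2 + r) - 5) + 1)*(-3 + o) = ((-3 + r) + 1)*(-3 + o) = (-2 + r)*(-3 + o) = (-3 + o)*(-2 + r))
66335*C(M, -2 + 3) = 66335*(6 - 3*(-35) - 2*(-2 + 3) + (-2 + 3)*(-35)) = 66335*(6 + 105 - 2*1 + 1*(-35)) = 66335*(6 + 105 - 2 - 35) = 66335*74 = 4908790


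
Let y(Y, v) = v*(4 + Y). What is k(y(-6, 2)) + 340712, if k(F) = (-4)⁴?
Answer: 340968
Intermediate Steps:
k(F) = 256
k(y(-6, 2)) + 340712 = 256 + 340712 = 340968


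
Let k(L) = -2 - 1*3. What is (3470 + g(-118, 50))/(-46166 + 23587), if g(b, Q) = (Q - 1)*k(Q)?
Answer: -3225/22579 ≈ -0.14283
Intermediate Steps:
k(L) = -5 (k(L) = -2 - 3 = -5)
g(b, Q) = 5 - 5*Q (g(b, Q) = (Q - 1)*(-5) = (-1 + Q)*(-5) = 5 - 5*Q)
(3470 + g(-118, 50))/(-46166 + 23587) = (3470 + (5 - 5*50))/(-46166 + 23587) = (3470 + (5 - 250))/(-22579) = (3470 - 245)*(-1/22579) = 3225*(-1/22579) = -3225/22579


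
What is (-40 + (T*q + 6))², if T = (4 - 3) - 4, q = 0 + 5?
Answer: 2401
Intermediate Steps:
q = 5
T = -3 (T = 1 - 4 = -3)
(-40 + (T*q + 6))² = (-40 + (-3*5 + 6))² = (-40 + (-15 + 6))² = (-40 - 9)² = (-49)² = 2401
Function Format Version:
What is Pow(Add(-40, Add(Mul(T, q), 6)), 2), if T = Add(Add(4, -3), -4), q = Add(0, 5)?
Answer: 2401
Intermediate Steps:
q = 5
T = -3 (T = Add(1, -4) = -3)
Pow(Add(-40, Add(Mul(T, q), 6)), 2) = Pow(Add(-40, Add(Mul(-3, 5), 6)), 2) = Pow(Add(-40, Add(-15, 6)), 2) = Pow(Add(-40, -9), 2) = Pow(-49, 2) = 2401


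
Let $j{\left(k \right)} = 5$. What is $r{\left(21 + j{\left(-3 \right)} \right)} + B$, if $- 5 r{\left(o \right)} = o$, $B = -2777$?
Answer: $- \frac{13911}{5} \approx -2782.2$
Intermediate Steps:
$r{\left(o \right)} = - \frac{o}{5}$
$r{\left(21 + j{\left(-3 \right)} \right)} + B = - \frac{21 + 5}{5} - 2777 = \left(- \frac{1}{5}\right) 26 - 2777 = - \frac{26}{5} - 2777 = - \frac{13911}{5}$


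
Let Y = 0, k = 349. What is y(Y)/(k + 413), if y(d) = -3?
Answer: -1/254 ≈ -0.0039370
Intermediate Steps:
y(Y)/(k + 413) = -3/(349 + 413) = -3/762 = -3*1/762 = -1/254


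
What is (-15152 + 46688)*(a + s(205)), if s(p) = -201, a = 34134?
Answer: 1070111088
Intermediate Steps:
(-15152 + 46688)*(a + s(205)) = (-15152 + 46688)*(34134 - 201) = 31536*33933 = 1070111088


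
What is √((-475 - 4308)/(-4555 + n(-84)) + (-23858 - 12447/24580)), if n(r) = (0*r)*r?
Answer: I*√2990643577903004755/11196190 ≈ 154.46*I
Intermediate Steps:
n(r) = 0 (n(r) = 0*r = 0)
√((-475 - 4308)/(-4555 + n(-84)) + (-23858 - 12447/24580)) = √((-475 - 4308)/(-4555 + 0) + (-23858 - 12447/24580)) = √(-4783/(-4555) + (-23858 - 12447/24580)) = √(-4783*(-1/4555) + (-23858 - 1*12447/24580)) = √(4783/4555 + (-23858 - 12447/24580)) = √(4783/4555 - 586442087/24580) = √(-534225228029/22392380) = I*√2990643577903004755/11196190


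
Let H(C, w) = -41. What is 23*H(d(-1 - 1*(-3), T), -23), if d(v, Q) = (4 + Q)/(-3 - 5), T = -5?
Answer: -943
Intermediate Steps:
d(v, Q) = -½ - Q/8 (d(v, Q) = (4 + Q)/(-8) = (4 + Q)*(-⅛) = -½ - Q/8)
23*H(d(-1 - 1*(-3), T), -23) = 23*(-41) = -943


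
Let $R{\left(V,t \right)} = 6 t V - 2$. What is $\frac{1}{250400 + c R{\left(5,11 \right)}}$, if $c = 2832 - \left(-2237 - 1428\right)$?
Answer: $\frac{1}{2381416} \approx 4.1992 \cdot 10^{-7}$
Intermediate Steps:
$R{\left(V,t \right)} = -2 + 6 V t$ ($R{\left(V,t \right)} = 6 V t - 2 = -2 + 6 V t$)
$c = 6497$ ($c = 2832 - \left(-2237 - 1428\right) = 2832 - -3665 = 2832 + 3665 = 6497$)
$\frac{1}{250400 + c R{\left(5,11 \right)}} = \frac{1}{250400 + 6497 \left(-2 + 6 \cdot 5 \cdot 11\right)} = \frac{1}{250400 + 6497 \left(-2 + 330\right)} = \frac{1}{250400 + 6497 \cdot 328} = \frac{1}{250400 + 2131016} = \frac{1}{2381416}$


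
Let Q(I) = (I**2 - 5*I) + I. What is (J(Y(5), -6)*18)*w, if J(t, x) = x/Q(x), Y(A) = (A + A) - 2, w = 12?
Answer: -108/5 ≈ -21.600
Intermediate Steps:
Q(I) = I**2 - 4*I
Y(A) = -2 + 2*A (Y(A) = 2*A - 2 = -2 + 2*A)
J(t, x) = 1/(-4 + x) (J(t, x) = x/((x*(-4 + x))) = x*(1/(x*(-4 + x))) = 1/(-4 + x))
(J(Y(5), -6)*18)*w = (18/(-4 - 6))*12 = (18/(-10))*12 = -1/10*18*12 = -9/5*12 = -108/5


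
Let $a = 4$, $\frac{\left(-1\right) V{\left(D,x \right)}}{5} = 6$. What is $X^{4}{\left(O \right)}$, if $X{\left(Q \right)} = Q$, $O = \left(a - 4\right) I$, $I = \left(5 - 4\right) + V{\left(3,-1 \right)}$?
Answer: $0$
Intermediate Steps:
$V{\left(D,x \right)} = -30$ ($V{\left(D,x \right)} = \left(-5\right) 6 = -30$)
$I = -29$ ($I = \left(5 - 4\right) - 30 = 1 - 30 = -29$)
$O = 0$ ($O = \left(4 - 4\right) \left(-29\right) = 0 \left(-29\right) = 0$)
$X^{4}{\left(O \right)} = 0^{4} = 0$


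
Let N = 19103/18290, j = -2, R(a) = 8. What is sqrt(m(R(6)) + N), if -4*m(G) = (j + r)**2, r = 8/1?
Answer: I*sqrt(2661323030)/18290 ≈ 2.8206*I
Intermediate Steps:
r = 8 (r = 8*1 = 8)
m(G) = -9 (m(G) = -(-2 + 8)**2/4 = -1/4*6**2 = -1/4*36 = -9)
N = 19103/18290 (N = 19103*(1/18290) = 19103/18290 ≈ 1.0445)
sqrt(m(R(6)) + N) = sqrt(-9 + 19103/18290) = sqrt(-145507/18290) = I*sqrt(2661323030)/18290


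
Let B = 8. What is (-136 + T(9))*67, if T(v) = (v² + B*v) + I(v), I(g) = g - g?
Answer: 1139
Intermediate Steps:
I(g) = 0
T(v) = v² + 8*v (T(v) = (v² + 8*v) + 0 = v² + 8*v)
(-136 + T(9))*67 = (-136 + 9*(8 + 9))*67 = (-136 + 9*17)*67 = (-136 + 153)*67 = 17*67 = 1139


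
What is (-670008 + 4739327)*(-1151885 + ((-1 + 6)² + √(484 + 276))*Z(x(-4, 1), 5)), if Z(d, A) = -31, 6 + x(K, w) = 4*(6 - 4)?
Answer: -4690541238540 - 252297778*√190 ≈ -4.6940e+12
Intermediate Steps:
x(K, w) = 2 (x(K, w) = -6 + 4*(6 - 4) = -6 + 4*2 = -6 + 8 = 2)
(-670008 + 4739327)*(-1151885 + ((-1 + 6)² + √(484 + 276))*Z(x(-4, 1), 5)) = (-670008 + 4739327)*(-1151885 + ((-1 + 6)² + √(484 + 276))*(-31)) = 4069319*(-1151885 + (5² + √760)*(-31)) = 4069319*(-1151885 + (25 + 2*√190)*(-31)) = 4069319*(-1151885 + (-775 - 62*√190)) = 4069319*(-1152660 - 62*√190) = -4690541238540 - 252297778*√190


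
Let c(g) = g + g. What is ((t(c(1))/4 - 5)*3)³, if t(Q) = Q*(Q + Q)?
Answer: -729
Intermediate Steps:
c(g) = 2*g
t(Q) = 2*Q² (t(Q) = Q*(2*Q) = 2*Q²)
((t(c(1))/4 - 5)*3)³ = (((2*(2*1)²)/4 - 5)*3)³ = (((2*2²)*(¼) - 5)*3)³ = (((2*4)*(¼) - 5)*3)³ = ((8*(¼) - 5)*3)³ = ((2 - 5)*3)³ = (-3*3)³ = (-9)³ = -729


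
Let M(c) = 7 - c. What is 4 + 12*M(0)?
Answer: 88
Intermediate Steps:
4 + 12*M(0) = 4 + 12*(7 - 1*0) = 4 + 12*(7 + 0) = 4 + 12*7 = 4 + 84 = 88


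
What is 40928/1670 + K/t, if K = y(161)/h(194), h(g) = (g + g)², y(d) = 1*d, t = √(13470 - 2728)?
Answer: 20464/835 + 161*√10742/1617143648 ≈ 24.508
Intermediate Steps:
t = √10742 ≈ 103.64
y(d) = d
h(g) = 4*g² (h(g) = (2*g)² = 4*g²)
K = 161/150544 (K = 161/((4*194²)) = 161/((4*37636)) = 161/150544 ≈ 0.0010695)
40928/1670 + K/t = 40928/1670 + 161/(150544*(√10742)) = 40928*(1/1670) + 161*(√10742/10742)/150544 = 20464/835 + 161*√10742/1617143648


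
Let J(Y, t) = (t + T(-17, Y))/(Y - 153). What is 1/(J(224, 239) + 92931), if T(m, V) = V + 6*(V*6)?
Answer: 71/6606628 ≈ 1.0747e-5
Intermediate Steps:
T(m, V) = 37*V (T(m, V) = V + 6*(6*V) = V + 36*V = 37*V)
J(Y, t) = (t + 37*Y)/(-153 + Y) (J(Y, t) = (t + 37*Y)/(Y - 153) = (t + 37*Y)/(-153 + Y))
1/(J(224, 239) + 92931) = 1/((239 + 37*224)/(-153 + 224) + 92931) = 1/((239 + 8288)/71 + 92931) = 1/((1/71)*8527 + 92931) = 1/(8527/71 + 92931) = 1/(6606628/71) = 71/6606628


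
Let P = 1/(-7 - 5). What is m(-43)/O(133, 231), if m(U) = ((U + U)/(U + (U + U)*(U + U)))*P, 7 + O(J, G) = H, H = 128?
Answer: 1/124146 ≈ 8.0550e-6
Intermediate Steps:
O(J, G) = 121 (O(J, G) = -7 + 128 = 121)
P = -1/12 (P = 1/(-12) = -1/12 ≈ -0.083333)
m(U) = -U/(6*(U + 4*U²)) (m(U) = ((U + U)/(U + (U + U)*(U + U)))*(-1/12) = ((2*U)/(U + (2*U)*(2*U)))*(-1/12) = ((2*U)/(U + 4*U²))*(-1/12) = (2*U/(U + 4*U²))*(-1/12) = -U/(6*(U + 4*U²)))
m(-43)/O(133, 231) = -1/(6 + 24*(-43))/121 = -1/(6 - 1032)*(1/121) = -1/(-1026)*(1/121) = -1*(-1/1026)*(1/121) = (1/1026)*(1/121) = 1/124146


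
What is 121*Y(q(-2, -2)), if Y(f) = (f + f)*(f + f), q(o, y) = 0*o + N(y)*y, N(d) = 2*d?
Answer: 30976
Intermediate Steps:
q(o, y) = 2*y² (q(o, y) = 0*o + (2*y)*y = 0 + 2*y² = 2*y²)
Y(f) = 4*f² (Y(f) = (2*f)*(2*f) = 4*f²)
121*Y(q(-2, -2)) = 121*(4*(2*(-2)²)²) = 121*(4*(2*4)²) = 121*(4*8²) = 121*(4*64) = 121*256 = 30976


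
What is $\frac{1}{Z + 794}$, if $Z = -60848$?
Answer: $- \frac{1}{60054} \approx -1.6652 \cdot 10^{-5}$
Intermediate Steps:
$\frac{1}{Z + 794} = \frac{1}{-60848 + 794} = \frac{1}{-60054} = - \frac{1}{60054}$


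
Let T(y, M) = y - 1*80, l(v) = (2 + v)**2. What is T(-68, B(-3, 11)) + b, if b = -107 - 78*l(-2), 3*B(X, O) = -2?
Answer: -255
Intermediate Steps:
B(X, O) = -2/3 (B(X, O) = (1/3)*(-2) = -2/3)
b = -107 (b = -107 - 78*(2 - 2)**2 = -107 - 78*0**2 = -107 - 78*0 = -107 + 0 = -107)
T(y, M) = -80 + y (T(y, M) = y - 80 = -80 + y)
T(-68, B(-3, 11)) + b = (-80 - 68) - 107 = -148 - 107 = -255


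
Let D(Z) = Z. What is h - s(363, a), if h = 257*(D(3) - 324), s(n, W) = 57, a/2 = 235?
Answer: -82554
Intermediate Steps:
a = 470 (a = 2*235 = 470)
h = -82497 (h = 257*(3 - 324) = 257*(-321) = -82497)
h - s(363, a) = -82497 - 1*57 = -82497 - 57 = -82554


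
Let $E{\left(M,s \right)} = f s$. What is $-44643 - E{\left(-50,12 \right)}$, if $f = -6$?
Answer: $-44571$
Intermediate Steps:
$E{\left(M,s \right)} = - 6 s$
$-44643 - E{\left(-50,12 \right)} = -44643 - \left(-6\right) 12 = -44643 - -72 = -44643 + 72 = -44571$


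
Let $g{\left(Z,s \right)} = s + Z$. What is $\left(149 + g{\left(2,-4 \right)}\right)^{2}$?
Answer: $21609$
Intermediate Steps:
$g{\left(Z,s \right)} = Z + s$
$\left(149 + g{\left(2,-4 \right)}\right)^{2} = \left(149 + \left(2 - 4\right)\right)^{2} = \left(149 - 2\right)^{2} = 147^{2} = 21609$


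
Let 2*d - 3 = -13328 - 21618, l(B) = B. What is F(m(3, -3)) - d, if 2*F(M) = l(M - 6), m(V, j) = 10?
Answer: 34947/2 ≈ 17474.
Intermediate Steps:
d = -34943/2 (d = 3/2 + (-13328 - 21618)/2 = 3/2 + (½)*(-34946) = 3/2 - 17473 = -34943/2 ≈ -17472.)
F(M) = -3 + M/2 (F(M) = (M - 6)/2 = (-6 + M)/2 = -3 + M/2)
F(m(3, -3)) - d = (-3 + (½)*10) - 1*(-34943/2) = (-3 + 5) + 34943/2 = 2 + 34943/2 = 34947/2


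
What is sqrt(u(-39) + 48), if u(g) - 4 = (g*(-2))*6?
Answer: 2*sqrt(130) ≈ 22.803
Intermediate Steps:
u(g) = 4 - 12*g (u(g) = 4 + (g*(-2))*6 = 4 - 2*g*6 = 4 - 12*g)
sqrt(u(-39) + 48) = sqrt((4 - 12*(-39)) + 48) = sqrt((4 + 468) + 48) = sqrt(472 + 48) = sqrt(520) = 2*sqrt(130)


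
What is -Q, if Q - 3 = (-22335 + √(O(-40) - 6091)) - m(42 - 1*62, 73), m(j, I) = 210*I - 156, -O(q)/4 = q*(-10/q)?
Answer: 37506 - I*√6051 ≈ 37506.0 - 77.788*I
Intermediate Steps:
O(q) = 40 (O(q) = -4*q*(-10/q) = -4*(-10) = 40)
m(j, I) = -156 + 210*I
Q = -37506 + I*√6051 (Q = 3 + ((-22335 + √(40 - 6091)) - (-156 + 210*73)) = 3 + ((-22335 + √(-6051)) - (-156 + 15330)) = 3 + ((-22335 + I*√6051) - 1*15174) = 3 + ((-22335 + I*√6051) - 15174) = 3 + (-37509 + I*√6051) = -37506 + I*√6051 ≈ -37506.0 + 77.788*I)
-Q = -(-37506 + I*√6051) = 37506 - I*√6051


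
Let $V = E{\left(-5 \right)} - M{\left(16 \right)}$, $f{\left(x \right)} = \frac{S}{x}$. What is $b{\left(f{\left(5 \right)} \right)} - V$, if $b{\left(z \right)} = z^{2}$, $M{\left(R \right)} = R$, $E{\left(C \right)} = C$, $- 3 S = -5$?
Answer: $\frac{190}{9} \approx 21.111$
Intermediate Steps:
$S = \frac{5}{3}$ ($S = \left(- \frac{1}{3}\right) \left(-5\right) = \frac{5}{3} \approx 1.6667$)
$f{\left(x \right)} = \frac{5}{3 x}$
$V = -21$ ($V = -5 - 16 = -21$)
$b{\left(f{\left(5 \right)} \right)} - V = \left(\frac{5}{3 \cdot 5}\right)^{2} - -21 = \left(\frac{5}{3} \cdot \frac{1}{5}\right)^{2} + 21 = \left(\frac{1}{3}\right)^{2} + 21 = \frac{1}{9} + 21 = \frac{190}{9}$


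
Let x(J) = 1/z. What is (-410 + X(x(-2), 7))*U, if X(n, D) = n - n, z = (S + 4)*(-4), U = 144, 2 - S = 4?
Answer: -59040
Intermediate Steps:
S = -2 (S = 2 - 1*4 = 2 - 4 = -2)
z = -8 (z = (-2 + 4)*(-4) = 2*(-4) = -8)
x(J) = -⅛ (x(J) = 1/(-8) = -⅛)
X(n, D) = 0
(-410 + X(x(-2), 7))*U = (-410 + 0)*144 = -410*144 = -59040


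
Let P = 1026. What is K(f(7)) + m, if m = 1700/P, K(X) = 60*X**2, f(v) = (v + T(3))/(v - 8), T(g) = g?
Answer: 3078850/513 ≈ 6001.7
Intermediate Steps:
f(v) = (3 + v)/(-8 + v) (f(v) = (v + 3)/(v - 8) = (3 + v)/(-8 + v))
m = 850/513 (m = 1700/1026 = 1700*(1/1026) = 850/513 ≈ 1.6569)
K(f(7)) + m = 60*((3 + 7)/(-8 + 7))**2 + 850/513 = 60*(10/(-1))**2 + 850/513 = 60*(-1*10)**2 + 850/513 = 60*(-10)**2 + 850/513 = 60*100 + 850/513 = 6000 + 850/513 = 3078850/513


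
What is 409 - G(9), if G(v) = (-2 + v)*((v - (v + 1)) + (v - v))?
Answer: 416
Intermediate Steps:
G(v) = 2 - v (G(v) = (-2 + v)*((v - (1 + v)) + 0) = (-2 + v)*((v + (-1 - v)) + 0) = (-2 + v)*(-1 + 0) = (-2 + v)*(-1) = 2 - v)
409 - G(9) = 409 - (2 - 1*9) = 409 - (2 - 9) = 409 - 1*(-7) = 409 + 7 = 416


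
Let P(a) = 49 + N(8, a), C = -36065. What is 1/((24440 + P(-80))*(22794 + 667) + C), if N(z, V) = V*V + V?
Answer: 1/722773884 ≈ 1.3836e-9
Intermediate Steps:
N(z, V) = V + V² (N(z, V) = V² + V = V + V²)
P(a) = 49 + a*(1 + a)
1/((24440 + P(-80))*(22794 + 667) + C) = 1/((24440 + (49 - 80*(1 - 80)))*(22794 + 667) - 36065) = 1/((24440 + (49 - 80*(-79)))*23461 - 36065) = 1/((24440 + (49 + 6320))*23461 - 36065) = 1/((24440 + 6369)*23461 - 36065) = 1/(30809*23461 - 36065) = 1/(722809949 - 36065) = 1/722773884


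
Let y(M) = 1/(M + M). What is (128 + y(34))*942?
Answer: 4100055/34 ≈ 1.2059e+5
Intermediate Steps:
y(M) = 1/(2*M)
(128 + y(34))*942 = (128 + (½)/34)*942 = (128 + (½)*(1/34))*942 = (128 + 1/68)*942 = (8705/68)*942 = 4100055/34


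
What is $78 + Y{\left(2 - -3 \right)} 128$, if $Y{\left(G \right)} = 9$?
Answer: $1230$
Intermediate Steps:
$78 + Y{\left(2 - -3 \right)} 128 = 78 + 9 \cdot 128 = 78 + 1152 = 1230$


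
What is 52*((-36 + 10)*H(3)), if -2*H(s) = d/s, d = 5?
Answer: 3380/3 ≈ 1126.7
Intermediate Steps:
H(s) = -5/(2*s)
52*((-36 + 10)*H(3)) = 52*((-36 + 10)*(-5/2/3)) = 52*(-(-65)/3) = 52*(-26*(-5/6)) = 52*(65/3) = 3380/3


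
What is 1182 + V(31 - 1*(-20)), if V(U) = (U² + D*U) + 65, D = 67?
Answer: 7265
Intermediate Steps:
V(U) = 65 + U² + 67*U (V(U) = (U² + 67*U) + 65 = 65 + U² + 67*U)
1182 + V(31 - 1*(-20)) = 1182 + (65 + (31 - 1*(-20))² + 67*(31 - 1*(-20))) = 1182 + (65 + (31 + 20)² + 67*(31 + 20)) = 1182 + (65 + 51² + 67*51) = 1182 + (65 + 2601 + 3417) = 1182 + 6083 = 7265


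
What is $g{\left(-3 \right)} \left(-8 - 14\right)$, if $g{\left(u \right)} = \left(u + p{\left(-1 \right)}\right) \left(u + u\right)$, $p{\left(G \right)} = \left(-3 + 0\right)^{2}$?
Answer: $792$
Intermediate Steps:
$p{\left(G \right)} = 9$ ($p{\left(G \right)} = \left(-3\right)^{2} = 9$)
$g{\left(u \right)} = 2 u \left(9 + u\right)$ ($g{\left(u \right)} = \left(u + 9\right) \left(u + u\right) = \left(9 + u\right) 2 u = 2 u \left(9 + u\right)$)
$g{\left(-3 \right)} \left(-8 - 14\right) = 2 \left(-3\right) \left(9 - 3\right) \left(-8 - 14\right) = 2 \left(-3\right) 6 \left(-22\right) = \left(-36\right) \left(-22\right) = 792$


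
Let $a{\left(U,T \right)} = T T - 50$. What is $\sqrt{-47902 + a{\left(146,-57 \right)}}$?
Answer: $3 i \sqrt{4967} \approx 211.43 i$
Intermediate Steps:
$a{\left(U,T \right)} = -50 + T^{2}$ ($a{\left(U,T \right)} = T^{2} - 50 = -50 + T^{2}$)
$\sqrt{-47902 + a{\left(146,-57 \right)}} = \sqrt{-47902 - \left(50 - \left(-57\right)^{2}\right)} = \sqrt{-47902 + \left(-50 + 3249\right)} = \sqrt{-47902 + 3199} = \sqrt{-44703} = 3 i \sqrt{4967}$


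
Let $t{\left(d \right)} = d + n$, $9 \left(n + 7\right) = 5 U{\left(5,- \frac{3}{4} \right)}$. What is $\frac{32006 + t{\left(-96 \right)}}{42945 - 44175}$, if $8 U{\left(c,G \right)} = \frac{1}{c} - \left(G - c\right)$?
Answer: $- \frac{9188183}{354240} \approx -25.938$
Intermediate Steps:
$U{\left(c,G \right)} = - \frac{G}{8} + \frac{c}{8} + \frac{1}{8 c}$ ($U{\left(c,G \right)} = \frac{\frac{1}{c} - \left(G - c\right)}{8} = \frac{c + \frac{1}{c} - G}{8} = - \frac{G}{8} + \frac{c}{8} + \frac{1}{8 c}$)
$n = - \frac{1897}{288}$ ($n = -7 + \frac{5 \frac{1 - 5 \left(- \frac{3}{4} - 5\right)}{8 \cdot 5}}{9} = -7 + \frac{5 \cdot \frac{1}{8} \cdot \frac{1}{5} \left(1 - 5 \left(\left(-3\right) \frac{1}{4} - 5\right)\right)}{9} = -7 + \frac{5 \cdot \frac{1}{8} \cdot \frac{1}{5} \left(1 - 5 \left(- \frac{3}{4} - 5\right)\right)}{9} = -7 + \frac{5 \cdot \frac{1}{8} \cdot \frac{1}{5} \left(1 - 5 \left(- \frac{23}{4}\right)\right)}{9} = -7 + \frac{5 \cdot \frac{1}{8} \cdot \frac{1}{5} \left(1 + \frac{115}{4}\right)}{9} = -7 + \frac{5 \cdot \frac{1}{8} \cdot \frac{1}{5} \cdot \frac{119}{4}}{9} = -7 + \frac{5 \cdot \frac{119}{160}}{9} = -7 + \frac{1}{9} \cdot \frac{119}{32} = -7 + \frac{119}{288} = - \frac{1897}{288} \approx -6.5868$)
$t{\left(d \right)} = - \frac{1897}{288} + d$ ($t{\left(d \right)} = d - \frac{1897}{288} = - \frac{1897}{288} + d$)
$\frac{32006 + t{\left(-96 \right)}}{42945 - 44175} = \frac{32006 - \frac{29545}{288}}{42945 - 44175} = \frac{32006 - \frac{29545}{288}}{-1230} = \frac{9188183}{288} \left(- \frac{1}{1230}\right) = - \frac{9188183}{354240}$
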